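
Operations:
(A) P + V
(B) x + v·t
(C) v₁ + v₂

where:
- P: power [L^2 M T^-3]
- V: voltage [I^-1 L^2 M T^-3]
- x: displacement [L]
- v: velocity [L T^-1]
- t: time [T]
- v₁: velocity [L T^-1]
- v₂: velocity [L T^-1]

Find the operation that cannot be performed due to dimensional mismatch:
(A) P + V

(A) P + V: P [L^2 M T^-3] and V [I^-1 L^2 M T^-3] — different dimensions cannot be added/subtracted ✗
(B) x + v·t: x [L] and v·t [L] — same dimensions ✓
(C) v₁ + v₂: v₁ [L T^-1] and v₂ [L T^-1] — same dimensions ✓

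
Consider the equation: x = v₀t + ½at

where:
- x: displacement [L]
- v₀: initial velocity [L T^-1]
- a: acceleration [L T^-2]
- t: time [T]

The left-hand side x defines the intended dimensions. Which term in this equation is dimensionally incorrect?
The term ½at

Checking each RHS term against the LHS:
- v₀t: [L] — matches x [L] ✓
- ½at: [L T^-1] — does NOT match x [L] ✗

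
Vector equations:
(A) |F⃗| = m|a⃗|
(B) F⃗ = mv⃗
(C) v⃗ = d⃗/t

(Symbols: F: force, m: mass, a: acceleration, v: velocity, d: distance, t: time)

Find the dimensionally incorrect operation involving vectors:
(B) F⃗ = mv⃗

(A) |F⃗| = m|a⃗|: LHS [L M T^-2], RHS [L M T^-2] ✓ — magnitudes of vectors are scalars
(B) F⃗ = mv⃗: LHS [L M T^-2], RHS [L M T^-1] ✗ — mass times velocity is momentum, not force; should be ma⃗
(C) v⃗ = d⃗/t: LHS [L T^-1], RHS [L T^-1] ✓ — displacement (vector) divided by time (scalar)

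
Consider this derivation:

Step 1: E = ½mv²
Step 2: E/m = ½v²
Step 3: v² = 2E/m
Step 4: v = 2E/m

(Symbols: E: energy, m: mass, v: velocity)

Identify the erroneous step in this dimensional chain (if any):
Step 4

Step 1: E = ½mv² → LHS [L^2 M T^-2], RHS [L^2 M T^-2] ✓
Step 2: E/m = ½v² → LHS [L^2 T^-2], RHS [L^2 T^-2] ✓
Step 3: v² = 2E/m → LHS [L^2 T^-2], RHS [L^2 T^-2] ✓
Step 4: v = 2E/m → LHS [L T^-1], RHS [L^2 T^-2] ✗

The first dimensional inconsistency appears in step 4: v = 2E/m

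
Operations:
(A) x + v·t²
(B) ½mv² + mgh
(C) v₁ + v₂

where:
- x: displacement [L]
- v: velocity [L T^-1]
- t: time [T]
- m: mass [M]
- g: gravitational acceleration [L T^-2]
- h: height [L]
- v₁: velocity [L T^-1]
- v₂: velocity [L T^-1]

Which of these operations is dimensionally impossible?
(A) x + v·t²

(A) x + v·t²: x [L] and v·t² [L T] — different dimensions cannot be added/subtracted ✗
(B) ½mv² + mgh: ½mv² [L^2 M T^-2] and mgh [L^2 M T^-2] — same dimensions ✓
(C) v₁ + v₂: v₁ [L T^-1] and v₂ [L T^-1] — same dimensions ✓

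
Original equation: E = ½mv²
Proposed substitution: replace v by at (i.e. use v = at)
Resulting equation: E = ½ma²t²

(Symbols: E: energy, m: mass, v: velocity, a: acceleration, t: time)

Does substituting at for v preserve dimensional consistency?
Yes

[v] = [L T^-1] and [at] = [L T^-1]. These match, so the substitution replaces a quantity by one of the same dimensions and the result E = ½ma²t² has LHS [L^2 M T^-2] vs RHS [L^2 M T^-2] — still consistent.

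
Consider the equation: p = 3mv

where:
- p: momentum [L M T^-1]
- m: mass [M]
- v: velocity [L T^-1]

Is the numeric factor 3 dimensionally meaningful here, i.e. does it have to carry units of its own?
No

p has dimensions [L M T^-1] and mv already has dimensions [L M T^-1], so the equation balances without 3 contributing any dimensions. 3 is a pure (dimensionless) number; changing or removing it would not affect dimensional consistency.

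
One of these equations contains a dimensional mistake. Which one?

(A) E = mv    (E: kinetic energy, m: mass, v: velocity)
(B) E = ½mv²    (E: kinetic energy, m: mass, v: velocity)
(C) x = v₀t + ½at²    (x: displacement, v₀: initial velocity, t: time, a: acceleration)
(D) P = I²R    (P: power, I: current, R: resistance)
(A) E = mv

The equation (A) E = mv is dimensionally incorrect.

LHS (E): [L^2 M T^-2]
RHS (mv): [L M T^-1] ✗

The dimensions do not match. The other three equations balance.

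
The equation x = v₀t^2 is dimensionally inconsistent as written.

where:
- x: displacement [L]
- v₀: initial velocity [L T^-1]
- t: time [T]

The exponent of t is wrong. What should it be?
The exponent of t should be 1: x = v₀t

The LHS x has dimensions [L]; t has dimensions [T].
As written, the RHS v₀t^2 (exponent 2 on t) has dimensions [L T], which does not match.
With exponent 1, the RHS v₀t has dimensions [L], matching the LHS.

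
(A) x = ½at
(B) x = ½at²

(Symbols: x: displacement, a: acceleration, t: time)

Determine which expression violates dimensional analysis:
(A)

(A) x = ½at: LHS [L], RHS [L T^-1] ✗
(B) x = ½at²: LHS [L], RHS [L] ✓

Expression (A) x = ½at is dimensionally incorrect.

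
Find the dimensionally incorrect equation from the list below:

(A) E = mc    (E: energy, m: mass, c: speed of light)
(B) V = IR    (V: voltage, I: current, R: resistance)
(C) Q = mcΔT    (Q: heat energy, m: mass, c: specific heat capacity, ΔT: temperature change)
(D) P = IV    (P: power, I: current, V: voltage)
(A) E = mc

The equation (A) E = mc is dimensionally incorrect.

LHS (E): [L^2 M T^-2]
RHS (mc): [L M T^-1] ✗

The dimensions do not match. The other three equations balance.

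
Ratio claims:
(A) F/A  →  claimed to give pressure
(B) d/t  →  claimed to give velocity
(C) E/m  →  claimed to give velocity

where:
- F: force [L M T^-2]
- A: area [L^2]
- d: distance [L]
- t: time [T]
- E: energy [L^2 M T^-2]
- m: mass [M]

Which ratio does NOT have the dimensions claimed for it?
(C) E/m does not give velocity

(A) F/A: [L^-1 M T^-2] = pressure [L^-1 M T^-2] ✓
(B) d/t: [L T^-1] = velocity [L T^-1] ✓
(C) E/m: [L^2 T^-2] ≠ velocity [L T^-1] ✗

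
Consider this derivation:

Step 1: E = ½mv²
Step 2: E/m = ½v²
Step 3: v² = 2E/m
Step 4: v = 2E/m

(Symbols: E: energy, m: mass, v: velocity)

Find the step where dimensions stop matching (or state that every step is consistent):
Step 4

Step 1: E = ½mv² → LHS [L^2 M T^-2], RHS [L^2 M T^-2] ✓
Step 2: E/m = ½v² → LHS [L^2 T^-2], RHS [L^2 T^-2] ✓
Step 3: v² = 2E/m → LHS [L^2 T^-2], RHS [L^2 T^-2] ✓
Step 4: v = 2E/m → LHS [L T^-1], RHS [L^2 T^-2] ✗

The first dimensional inconsistency appears in step 4: v = 2E/m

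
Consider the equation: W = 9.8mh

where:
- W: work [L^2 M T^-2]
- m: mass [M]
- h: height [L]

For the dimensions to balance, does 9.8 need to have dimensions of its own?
Yes

W has dimensions [L^2 M T^-2], while mh alone has dimensions [L M]. For the equation to balance, the factor 9.8 must carry dimensions [L T^-2] — it is a dimensional constant (a numerical value of a physical quantity with its units suppressed), not a pure number.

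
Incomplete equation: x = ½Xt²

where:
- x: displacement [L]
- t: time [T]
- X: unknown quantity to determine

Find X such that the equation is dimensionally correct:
X = a (acceleration), dimensions [L T^-2]

x has dimensions [L]; the rest of the RHS (½ t²) has dimensions [T^2].
So X must have dimensions [L T^-2] — X = a (acceleration).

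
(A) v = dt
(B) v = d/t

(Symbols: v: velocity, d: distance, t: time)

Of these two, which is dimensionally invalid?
(A)

(A) v = dt: LHS [L T^-1], RHS [L T] ✗
(B) v = d/t: LHS [L T^-1], RHS [L T^-1] ✓

Expression (A) v = dt is dimensionally incorrect.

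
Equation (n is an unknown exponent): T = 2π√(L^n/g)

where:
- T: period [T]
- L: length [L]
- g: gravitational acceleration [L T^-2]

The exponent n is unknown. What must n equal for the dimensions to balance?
n = 1

T has dimensions [T]; L has dimensions [L].
With n = 1: 2π√(L^1/g) has dimensions [T], matching the LHS ✓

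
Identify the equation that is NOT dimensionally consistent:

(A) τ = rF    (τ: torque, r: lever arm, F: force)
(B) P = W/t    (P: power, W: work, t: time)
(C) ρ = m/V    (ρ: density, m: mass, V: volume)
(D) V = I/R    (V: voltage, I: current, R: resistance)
(D) V = I/R

The equation (D) V = I/R is dimensionally incorrect.

LHS (V): [I^-1 L^2 M T^-3]
RHS (I/R): [I^3 L^-2 M^-1 T^3] ✗

The dimensions do not match. The other three equations balance.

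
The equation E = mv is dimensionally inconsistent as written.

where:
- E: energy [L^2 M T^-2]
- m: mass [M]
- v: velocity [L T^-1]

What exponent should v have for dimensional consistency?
The exponent of v should be 2: E = mv^2

The LHS E has dimensions [L^2 M T^-2]; v has dimensions [L T^-1].
As written, the RHS mv (exponent 1 on v) has dimensions [L M T^-1], which does not match.
With exponent 2, the RHS mv^2 has dimensions [L^2 M T^-2], matching the LHS.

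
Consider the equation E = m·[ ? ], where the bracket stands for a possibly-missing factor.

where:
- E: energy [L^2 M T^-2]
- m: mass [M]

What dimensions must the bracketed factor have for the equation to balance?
[L^2 T^-2] — velocity squared (e.g. v²)

E has dimensions [L^2 M T^-2]; m has dimensions [M].
The bracketed factor must supply [L^2 M T^-2] / [M] = [L^2 T^-2].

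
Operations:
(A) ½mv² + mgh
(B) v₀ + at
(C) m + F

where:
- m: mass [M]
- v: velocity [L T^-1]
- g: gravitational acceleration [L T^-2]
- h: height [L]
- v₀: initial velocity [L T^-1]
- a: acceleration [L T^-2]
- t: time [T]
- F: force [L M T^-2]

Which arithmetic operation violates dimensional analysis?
(C) m + F

(A) ½mv² + mgh: ½mv² [L^2 M T^-2] and mgh [L^2 M T^-2] — same dimensions ✓
(B) v₀ + at: v₀ [L T^-1] and at [L T^-1] — same dimensions ✓
(C) m + F: m [M] and F [L M T^-2] — different dimensions cannot be added/subtracted ✗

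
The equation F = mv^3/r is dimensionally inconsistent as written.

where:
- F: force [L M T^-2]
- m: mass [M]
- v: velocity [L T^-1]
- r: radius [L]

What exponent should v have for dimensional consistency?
The exponent of v should be 2: F = mv^2/r

The LHS F has dimensions [L M T^-2]; v has dimensions [L T^-1].
As written, the RHS mv^3/r (exponent 3 on v) has dimensions [L^2 M T^-3], which does not match.
With exponent 2, the RHS mv^2/r has dimensions [L M T^-2], matching the LHS.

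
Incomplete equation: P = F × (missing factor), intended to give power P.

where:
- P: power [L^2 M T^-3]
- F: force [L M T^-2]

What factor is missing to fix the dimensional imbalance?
v (velocity), dimensions [L T^-1]

P has dimensions [L^2 M T^-3] and F has dimensions [L M T^-2].
The missing factor must have dimensions [L^2 M T^-3] / [L M T^-2] = [L T^-1], i.e. velocity (v).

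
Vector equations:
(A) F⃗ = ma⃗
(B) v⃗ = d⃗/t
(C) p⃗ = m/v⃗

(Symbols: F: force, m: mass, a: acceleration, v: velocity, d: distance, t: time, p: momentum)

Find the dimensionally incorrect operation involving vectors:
(C) p⃗ = m/v⃗

(A) F⃗ = ma⃗: LHS [L M T^-2], RHS [L M T^-2] ✓ — Force and acceleration are vectors, mass is a scalar
(B) v⃗ = d⃗/t: LHS [L T^-1], RHS [L T^-1] ✓ — displacement (vector) divided by time (scalar)
(C) p⃗ = m/v⃗: LHS [L M T^-1], RHS [L^-1 M T] ✗ — momentum is mass times velocity; should be mv⃗ (and division by a vector is undefined)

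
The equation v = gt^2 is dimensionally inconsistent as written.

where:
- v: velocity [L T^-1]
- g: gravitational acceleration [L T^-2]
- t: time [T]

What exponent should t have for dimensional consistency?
The exponent of t should be 1: v = gt

The LHS v has dimensions [L T^-1]; t has dimensions [T].
As written, the RHS gt^2 (exponent 2 on t) has dimensions [L], which does not match.
With exponent 1, the RHS gt has dimensions [L T^-1], matching the LHS.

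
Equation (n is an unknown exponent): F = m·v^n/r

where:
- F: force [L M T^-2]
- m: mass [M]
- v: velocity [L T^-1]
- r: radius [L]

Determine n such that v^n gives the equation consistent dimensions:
n = 2

F has dimensions [L M T^-2]; v has dimensions [L T^-1].
The rest of the RHS has dimensions [L^-1 M], so v^n must supply [L^2 T^-2].
With n = 2: m·v^2/r has dimensions [L M T^-2], matching the LHS ✓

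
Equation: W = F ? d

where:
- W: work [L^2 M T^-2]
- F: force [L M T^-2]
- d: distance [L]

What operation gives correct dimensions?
multiplication (×): W = F × d

W [L^2 M T^-2]; F [L M T^-2]; d [L].
F × d → [L^2 M T^-2] ✓
F ÷ d → [M T^-2] ✗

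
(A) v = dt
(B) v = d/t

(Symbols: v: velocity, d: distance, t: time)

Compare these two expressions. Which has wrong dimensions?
(A)

(A) v = dt: LHS [L T^-1], RHS [L T] ✗
(B) v = d/t: LHS [L T^-1], RHS [L T^-1] ✓

Expression (A) v = dt is dimensionally incorrect.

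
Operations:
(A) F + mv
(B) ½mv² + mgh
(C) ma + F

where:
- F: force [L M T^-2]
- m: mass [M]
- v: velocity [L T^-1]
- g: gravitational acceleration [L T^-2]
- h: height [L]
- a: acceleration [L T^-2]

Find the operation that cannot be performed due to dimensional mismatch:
(A) F + mv

(A) F + mv: F [L M T^-2] and mv [L M T^-1] — different dimensions cannot be added/subtracted ✗
(B) ½mv² + mgh: ½mv² [L^2 M T^-2] and mgh [L^2 M T^-2] — same dimensions ✓
(C) ma + F: ma [L M T^-2] and F [L M T^-2] — same dimensions ✓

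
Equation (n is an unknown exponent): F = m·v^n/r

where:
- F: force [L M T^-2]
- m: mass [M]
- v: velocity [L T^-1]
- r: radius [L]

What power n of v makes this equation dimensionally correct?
n = 2

F has dimensions [L M T^-2]; v has dimensions [L T^-1].
The rest of the RHS has dimensions [L^-1 M], so v^n must supply [L^2 T^-2].
With n = 2: m·v^2/r has dimensions [L M T^-2], matching the LHS ✓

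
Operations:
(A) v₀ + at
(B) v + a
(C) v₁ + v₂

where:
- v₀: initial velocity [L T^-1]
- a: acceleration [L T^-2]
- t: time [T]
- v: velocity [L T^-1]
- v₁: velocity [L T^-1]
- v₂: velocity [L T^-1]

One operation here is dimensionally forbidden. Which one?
(B) v + a

(A) v₀ + at: v₀ [L T^-1] and at [L T^-1] — same dimensions ✓
(B) v + a: v [L T^-1] and a [L T^-2] — different dimensions cannot be added/subtracted ✗
(C) v₁ + v₂: v₁ [L T^-1] and v₂ [L T^-1] — same dimensions ✓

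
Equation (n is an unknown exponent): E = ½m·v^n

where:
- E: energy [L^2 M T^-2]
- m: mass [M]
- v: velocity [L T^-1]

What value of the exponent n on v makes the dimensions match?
n = 2

E has dimensions [L^2 M T^-2]; v has dimensions [L T^-1].
The rest of the RHS has dimensions [M], so v^n must supply [L^2 T^-2].
With n = 2: ½m·v^2 has dimensions [L^2 M T^-2], matching the LHS ✓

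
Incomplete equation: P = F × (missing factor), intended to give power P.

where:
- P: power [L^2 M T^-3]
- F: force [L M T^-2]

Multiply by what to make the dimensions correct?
v (velocity), dimensions [L T^-1]

P has dimensions [L^2 M T^-3] and F has dimensions [L M T^-2].
The missing factor must have dimensions [L^2 M T^-3] / [L M T^-2] = [L T^-1], i.e. velocity (v).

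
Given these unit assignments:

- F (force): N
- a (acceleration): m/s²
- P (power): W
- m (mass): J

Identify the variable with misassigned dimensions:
m

The variable m (mass) should have units kg, not J.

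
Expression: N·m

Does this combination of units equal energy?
Yes

The expression N·m has dimensions [L^2 M T^-2], which is exactly energy [L^2 M T^-2].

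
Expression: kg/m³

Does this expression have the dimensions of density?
Yes

The expression kg/m³ has dimensions [L^-3 M], which is exactly density [L^-3 M].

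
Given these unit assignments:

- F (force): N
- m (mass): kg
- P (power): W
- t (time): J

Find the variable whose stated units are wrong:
t

The variable t (time) should have units s, not J.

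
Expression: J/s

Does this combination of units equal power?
Yes

The expression J/s has dimensions [L^2 M T^-3], which is exactly power [L^2 M T^-3].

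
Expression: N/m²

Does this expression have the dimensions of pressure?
Yes

The expression N/m² has dimensions [L^-1 M T^-2], which is exactly pressure [L^-1 M T^-2].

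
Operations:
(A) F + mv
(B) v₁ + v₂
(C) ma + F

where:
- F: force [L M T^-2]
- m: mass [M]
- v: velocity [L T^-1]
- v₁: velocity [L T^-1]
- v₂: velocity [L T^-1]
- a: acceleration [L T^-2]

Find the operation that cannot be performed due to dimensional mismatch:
(A) F + mv

(A) F + mv: F [L M T^-2] and mv [L M T^-1] — different dimensions cannot be added/subtracted ✗
(B) v₁ + v₂: v₁ [L T^-1] and v₂ [L T^-1] — same dimensions ✓
(C) ma + F: ma [L M T^-2] and F [L M T^-2] — same dimensions ✓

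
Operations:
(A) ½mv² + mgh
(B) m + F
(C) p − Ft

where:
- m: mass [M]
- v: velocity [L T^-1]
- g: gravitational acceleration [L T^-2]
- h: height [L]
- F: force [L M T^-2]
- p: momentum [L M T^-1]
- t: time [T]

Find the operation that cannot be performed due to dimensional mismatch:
(B) m + F

(A) ½mv² + mgh: ½mv² [L^2 M T^-2] and mgh [L^2 M T^-2] — same dimensions ✓
(B) m + F: m [M] and F [L M T^-2] — different dimensions cannot be added/subtracted ✗
(C) p − Ft: p [L M T^-1] and Ft [L M T^-1] — same dimensions ✓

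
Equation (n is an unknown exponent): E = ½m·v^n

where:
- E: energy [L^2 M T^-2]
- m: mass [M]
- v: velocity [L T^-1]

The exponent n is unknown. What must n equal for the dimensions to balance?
n = 2

E has dimensions [L^2 M T^-2]; v has dimensions [L T^-1].
The rest of the RHS has dimensions [M], so v^n must supply [L^2 T^-2].
With n = 2: ½m·v^2 has dimensions [L^2 M T^-2], matching the LHS ✓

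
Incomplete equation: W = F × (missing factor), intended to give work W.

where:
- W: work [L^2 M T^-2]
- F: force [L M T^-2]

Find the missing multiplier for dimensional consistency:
d (distance), dimensions [L]

W has dimensions [L^2 M T^-2] and F has dimensions [L M T^-2].
The missing factor must have dimensions [L^2 M T^-2] / [L M T^-2] = [L], i.e. distance (d).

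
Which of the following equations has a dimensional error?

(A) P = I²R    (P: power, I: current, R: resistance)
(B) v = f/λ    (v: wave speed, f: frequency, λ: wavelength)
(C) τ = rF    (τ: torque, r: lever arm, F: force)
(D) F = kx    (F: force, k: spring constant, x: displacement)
(B) v = f/λ

The equation (B) v = f/λ is dimensionally incorrect.

LHS (v): [L T^-1]
RHS (f/λ): [L^-1 T^-1] ✗

The dimensions do not match. The other three equations balance.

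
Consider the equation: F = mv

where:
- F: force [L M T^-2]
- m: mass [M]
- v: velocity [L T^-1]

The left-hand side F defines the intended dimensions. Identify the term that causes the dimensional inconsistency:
The right-hand side term mv

F has dimensions [L M T^-2], but mv has dimensions [L M T^-1], so the term mv is dimensionally wrong for F.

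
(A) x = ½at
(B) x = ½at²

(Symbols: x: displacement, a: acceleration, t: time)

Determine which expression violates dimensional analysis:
(A)

(A) x = ½at: LHS [L], RHS [L T^-1] ✗
(B) x = ½at²: LHS [L], RHS [L] ✓

Expression (A) x = ½at is dimensionally incorrect.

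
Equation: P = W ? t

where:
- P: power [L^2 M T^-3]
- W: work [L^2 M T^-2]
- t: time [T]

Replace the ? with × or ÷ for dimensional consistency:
division (÷): P = W ÷ t

P [L^2 M T^-3]; W [L^2 M T^-2]; t [T].
W × t → [L^2 M T^-1] ✗
W ÷ t → [L^2 M T^-3] ✓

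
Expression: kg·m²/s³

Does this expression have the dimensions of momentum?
No

The expression kg·m²/s³ has dimensions [L^2 M T^-3], but momentum has dimensions [L M T^-1].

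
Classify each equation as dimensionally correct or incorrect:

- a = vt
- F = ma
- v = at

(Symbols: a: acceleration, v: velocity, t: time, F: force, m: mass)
Dimensionally correct: F = ma, v = at
Dimensionally incorrect: a = vt
Ordered (correct first, then incorrect): F = ma, v = at, a = vt

- a = vt: LHS [L T^-2], RHS [L] → incorrect ✗
- F = ma: LHS [L M T^-2], RHS [L M T^-2] → correct ✓
- v = at: LHS [L T^-1], RHS [L T^-1] → correct ✓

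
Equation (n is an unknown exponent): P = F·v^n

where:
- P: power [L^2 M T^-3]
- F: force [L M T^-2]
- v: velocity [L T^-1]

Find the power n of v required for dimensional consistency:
n = 1

P has dimensions [L^2 M T^-3]; v has dimensions [L T^-1].
The rest of the RHS has dimensions [L M T^-2], so v^n must supply [L T^-1].
With n = 1: F·v^1 has dimensions [L^2 M T^-3], matching the LHS ✓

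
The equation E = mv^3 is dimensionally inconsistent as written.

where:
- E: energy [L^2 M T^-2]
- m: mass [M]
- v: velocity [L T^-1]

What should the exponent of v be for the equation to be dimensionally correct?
The exponent of v should be 2: E = mv^2

The LHS E has dimensions [L^2 M T^-2]; v has dimensions [L T^-1].
As written, the RHS mv^3 (exponent 3 on v) has dimensions [L^3 M T^-3], which does not match.
With exponent 2, the RHS mv^2 has dimensions [L^2 M T^-2], matching the LHS.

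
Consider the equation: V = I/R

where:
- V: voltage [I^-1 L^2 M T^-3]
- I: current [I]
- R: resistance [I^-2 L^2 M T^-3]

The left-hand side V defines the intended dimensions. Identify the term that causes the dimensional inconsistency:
The right-hand side term I/R

V has dimensions [I^-1 L^2 M T^-3], but I/R has dimensions [I^3 L^-2 M^-1 T^3], so the term I/R is dimensionally wrong for V.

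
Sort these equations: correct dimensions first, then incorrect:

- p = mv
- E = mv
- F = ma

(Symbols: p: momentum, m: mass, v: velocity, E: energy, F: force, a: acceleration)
Dimensionally correct: p = mv, F = ma
Dimensionally incorrect: E = mv
Ordered (correct first, then incorrect): p = mv, F = ma, E = mv

- p = mv: LHS [L M T^-1], RHS [L M T^-1] → correct ✓
- E = mv: LHS [L^2 M T^-2], RHS [L M T^-1] → incorrect ✗
- F = ma: LHS [L M T^-2], RHS [L M T^-2] → correct ✓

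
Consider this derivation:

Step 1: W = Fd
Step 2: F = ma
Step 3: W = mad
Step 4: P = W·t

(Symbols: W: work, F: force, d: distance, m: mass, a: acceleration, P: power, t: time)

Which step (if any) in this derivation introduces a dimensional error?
Step 4

Step 1: W = Fd → LHS [L^2 M T^-2], RHS [L^2 M T^-2] ✓
Step 2: F = ma → LHS [L M T^-2], RHS [L M T^-2] ✓
Step 3: W = mad → LHS [L^2 M T^-2], RHS [L^2 M T^-2] ✓
Step 4: P = W·t → LHS [L^2 M T^-3], RHS [L^2 M T^-1] ✗

The first dimensional inconsistency appears in step 4: P = W·t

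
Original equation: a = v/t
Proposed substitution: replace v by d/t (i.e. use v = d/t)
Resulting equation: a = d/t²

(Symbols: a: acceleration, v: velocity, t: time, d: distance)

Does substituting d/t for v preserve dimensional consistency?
Yes

[v] = [L T^-1] and [d/t] = [L T^-1]. These match, so the substitution replaces a quantity by one of the same dimensions and the result a = d/t² has LHS [L T^-2] vs RHS [L T^-2] — still consistent.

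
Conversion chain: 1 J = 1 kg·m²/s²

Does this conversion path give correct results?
The chain is correct (no errors).

Correct: Joule is defined as kg·m²/s²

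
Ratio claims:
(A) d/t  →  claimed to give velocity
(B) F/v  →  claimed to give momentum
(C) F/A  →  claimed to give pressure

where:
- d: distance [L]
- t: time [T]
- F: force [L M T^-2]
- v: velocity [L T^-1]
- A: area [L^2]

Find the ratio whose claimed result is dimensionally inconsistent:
(B) F/v does not give momentum

(A) d/t: [L T^-1] = velocity [L T^-1] ✓
(B) F/v: [M T^-1] ≠ momentum [L M T^-1] ✗
(C) F/A: [L^-1 M T^-2] = pressure [L^-1 M T^-2] ✓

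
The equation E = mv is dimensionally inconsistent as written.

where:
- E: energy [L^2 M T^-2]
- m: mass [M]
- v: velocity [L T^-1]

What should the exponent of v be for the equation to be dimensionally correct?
The exponent of v should be 2: E = mv^2

The LHS E has dimensions [L^2 M T^-2]; v has dimensions [L T^-1].
As written, the RHS mv (exponent 1 on v) has dimensions [L M T^-1], which does not match.
With exponent 2, the RHS mv^2 has dimensions [L^2 M T^-2], matching the LHS.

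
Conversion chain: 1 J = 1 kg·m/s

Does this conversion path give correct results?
The chain is incorrect (it contains an error).

Incorrect: Joule is kg·m²/s², not kg·m/s (that is momentum)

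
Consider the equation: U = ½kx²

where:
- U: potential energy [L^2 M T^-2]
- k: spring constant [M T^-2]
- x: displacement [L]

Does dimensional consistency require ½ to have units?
No

U has dimensions [L^2 M T^-2] and kx² already has dimensions [L^2 M T^-2], so the equation balances without ½ contributing any dimensions. ½ is a pure (dimensionless) number; changing or removing it would not affect dimensional consistency.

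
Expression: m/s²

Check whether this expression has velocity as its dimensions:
No

The expression m/s² has dimensions [L T^-2], but velocity has dimensions [L T^-1].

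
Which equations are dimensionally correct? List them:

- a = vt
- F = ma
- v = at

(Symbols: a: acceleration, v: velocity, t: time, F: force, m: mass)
Dimensionally correct: F = ma, v = at
Dimensionally incorrect: a = vt
Ordered (correct first, then incorrect): F = ma, v = at, a = vt

- a = vt: LHS [L T^-2], RHS [L] → incorrect ✗
- F = ma: LHS [L M T^-2], RHS [L M T^-2] → correct ✓
- v = at: LHS [L T^-1], RHS [L T^-1] → correct ✓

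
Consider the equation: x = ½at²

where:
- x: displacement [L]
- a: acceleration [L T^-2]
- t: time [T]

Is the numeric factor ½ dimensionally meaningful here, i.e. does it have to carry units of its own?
No

x has dimensions [L] and at² already has dimensions [L], so the equation balances without ½ contributing any dimensions. ½ is a pure (dimensionless) number; changing or removing it would not affect dimensional consistency.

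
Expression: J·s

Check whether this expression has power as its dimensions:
No

The expression J·s has dimensions [L^2 M T^-1], but power has dimensions [L^2 M T^-3].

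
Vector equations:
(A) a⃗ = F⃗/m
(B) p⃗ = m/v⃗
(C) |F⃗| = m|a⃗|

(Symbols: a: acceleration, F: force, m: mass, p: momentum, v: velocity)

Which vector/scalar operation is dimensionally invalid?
(B) p⃗ = m/v⃗

(A) a⃗ = F⃗/m: LHS [L T^-2], RHS [L T^-2] ✓ — force (vector) divided by mass (scalar)
(B) p⃗ = m/v⃗: LHS [L M T^-1], RHS [L^-1 M T] ✗ — momentum is mass times velocity; should be mv⃗ (and division by a vector is undefined)
(C) |F⃗| = m|a⃗|: LHS [L M T^-2], RHS [L M T^-2] ✓ — magnitudes of vectors are scalars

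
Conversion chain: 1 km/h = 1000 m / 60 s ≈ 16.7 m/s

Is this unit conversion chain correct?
The chain is incorrect (it contains an error).

Incorrect: 1 h = 3600 s, not 60 s (1 km/h ≈ 0.278 m/s)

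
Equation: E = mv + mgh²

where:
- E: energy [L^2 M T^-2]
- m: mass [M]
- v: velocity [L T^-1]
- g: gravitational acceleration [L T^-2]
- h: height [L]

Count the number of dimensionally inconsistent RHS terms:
2

LHS E: [L^2 M T^-2]
- mv: [L M T^-1] ✗
- mgh²: [L^3 M T^-2] ✗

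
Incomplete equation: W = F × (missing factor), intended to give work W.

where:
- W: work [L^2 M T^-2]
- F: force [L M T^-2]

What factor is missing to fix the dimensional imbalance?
d (distance), dimensions [L]

W has dimensions [L^2 M T^-2] and F has dimensions [L M T^-2].
The missing factor must have dimensions [L^2 M T^-2] / [L M T^-2] = [L], i.e. distance (d).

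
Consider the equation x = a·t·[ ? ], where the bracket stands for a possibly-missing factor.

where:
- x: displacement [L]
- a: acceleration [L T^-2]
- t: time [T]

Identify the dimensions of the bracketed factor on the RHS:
[T] — time (e.g. t)

x has dimensions [L]; a·t has dimensions [L T^-1].
The bracketed factor must supply [L] / [L T^-1] = [T].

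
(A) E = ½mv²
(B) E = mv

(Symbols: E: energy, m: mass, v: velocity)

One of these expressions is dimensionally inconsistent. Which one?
(B)

(A) E = ½mv²: LHS [L^2 M T^-2], RHS [L^2 M T^-2] ✓
(B) E = mv: LHS [L^2 M T^-2], RHS [L M T^-1] ✗

Expression (B) E = mv is dimensionally incorrect.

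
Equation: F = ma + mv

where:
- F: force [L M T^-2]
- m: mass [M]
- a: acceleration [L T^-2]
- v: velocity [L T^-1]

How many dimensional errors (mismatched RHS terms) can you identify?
1

LHS F: [L M T^-2]
- ma: [L M T^-2] ✓
- mv: [L M T^-1] ✗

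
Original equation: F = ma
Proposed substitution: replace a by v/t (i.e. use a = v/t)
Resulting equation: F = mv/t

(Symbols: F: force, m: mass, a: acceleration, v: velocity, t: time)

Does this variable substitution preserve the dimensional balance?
Yes

[a] = [L T^-2] and [v/t] = [L T^-2]. These match, so the substitution replaces a quantity by one of the same dimensions and the result F = mv/t has LHS [L M T^-2] vs RHS [L M T^-2] — still consistent.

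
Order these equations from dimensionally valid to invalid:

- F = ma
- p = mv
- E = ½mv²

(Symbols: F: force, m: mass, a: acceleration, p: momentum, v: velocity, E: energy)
Dimensionally correct: F = ma, p = mv, E = ½mv²
Dimensionally incorrect: none
Ordered (correct first, then incorrect): F = ma, p = mv, E = ½mv²

- F = ma: LHS [L M T^-2], RHS [L M T^-2] → correct ✓
- p = mv: LHS [L M T^-1], RHS [L M T^-1] → correct ✓
- E = ½mv²: LHS [L^2 M T^-2], RHS [L^2 M T^-2] → correct ✓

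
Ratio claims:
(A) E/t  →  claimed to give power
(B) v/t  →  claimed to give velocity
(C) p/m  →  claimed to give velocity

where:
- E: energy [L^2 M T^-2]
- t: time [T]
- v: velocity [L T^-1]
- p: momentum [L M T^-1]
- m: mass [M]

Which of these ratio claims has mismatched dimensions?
(B) v/t does not give velocity

(A) E/t: [L^2 M T^-3] = power [L^2 M T^-3] ✓
(B) v/t: [L T^-2] ≠ velocity [L T^-1] ✗
(C) p/m: [L T^-1] = velocity [L T^-1] ✓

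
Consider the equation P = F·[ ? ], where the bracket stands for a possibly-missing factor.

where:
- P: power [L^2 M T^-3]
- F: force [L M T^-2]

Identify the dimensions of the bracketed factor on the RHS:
[L T^-1] — velocity (e.g. v)

P has dimensions [L^2 M T^-3]; F has dimensions [L M T^-2].
The bracketed factor must supply [L^2 M T^-3] / [L M T^-2] = [L T^-1].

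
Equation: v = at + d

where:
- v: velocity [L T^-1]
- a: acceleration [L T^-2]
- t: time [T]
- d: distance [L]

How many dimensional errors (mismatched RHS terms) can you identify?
1

LHS v: [L T^-1]
- at: [L T^-1] ✓
- d: [L] ✗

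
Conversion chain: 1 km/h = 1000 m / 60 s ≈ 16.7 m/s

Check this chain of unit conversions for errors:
The chain is incorrect (it contains an error).

Incorrect: 1 h = 3600 s, not 60 s (1 km/h ≈ 0.278 m/s)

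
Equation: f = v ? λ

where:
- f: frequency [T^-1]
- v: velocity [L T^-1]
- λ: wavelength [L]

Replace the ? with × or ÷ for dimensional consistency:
division (÷): f = v ÷ λ

f [T^-1]; v [L T^-1]; λ [L].
v × λ → [L^2 T^-1] ✗
v ÷ λ → [T^-1] ✓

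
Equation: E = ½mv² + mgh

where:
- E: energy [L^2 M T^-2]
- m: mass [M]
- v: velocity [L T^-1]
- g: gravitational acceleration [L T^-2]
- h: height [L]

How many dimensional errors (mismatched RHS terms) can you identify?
0

LHS E: [L^2 M T^-2]
- ½mv²: [L^2 M T^-2] ✓
- mgh: [L^2 M T^-2] ✓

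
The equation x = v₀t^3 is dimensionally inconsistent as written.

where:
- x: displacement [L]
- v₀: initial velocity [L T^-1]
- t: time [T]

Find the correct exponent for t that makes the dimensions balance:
The exponent of t should be 1: x = v₀t

The LHS x has dimensions [L]; t has dimensions [T].
As written, the RHS v₀t^3 (exponent 3 on t) has dimensions [L T^2], which does not match.
With exponent 1, the RHS v₀t has dimensions [L], matching the LHS.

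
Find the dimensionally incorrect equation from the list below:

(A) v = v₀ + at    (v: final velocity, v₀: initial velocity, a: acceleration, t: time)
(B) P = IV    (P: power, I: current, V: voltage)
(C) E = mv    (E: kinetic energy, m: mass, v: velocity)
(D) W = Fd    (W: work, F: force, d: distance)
(C) E = mv

The equation (C) E = mv is dimensionally incorrect.

LHS (E): [L^2 M T^-2]
RHS (mv): [L M T^-1] ✗

The dimensions do not match. The other three equations balance.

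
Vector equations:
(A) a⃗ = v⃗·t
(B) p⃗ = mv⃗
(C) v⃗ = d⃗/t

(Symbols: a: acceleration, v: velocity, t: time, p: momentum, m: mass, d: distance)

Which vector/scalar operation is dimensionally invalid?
(A) a⃗ = v⃗·t

(A) a⃗ = v⃗·t: LHS [L T^-2], RHS [L] ✗ — acceleration is velocity per time; should be v⃗/t
(B) p⃗ = mv⃗: LHS [L M T^-1], RHS [L M T^-1] ✓ — mass (scalar) times velocity (vector)
(C) v⃗ = d⃗/t: LHS [L T^-1], RHS [L T^-1] ✓ — displacement (vector) divided by time (scalar)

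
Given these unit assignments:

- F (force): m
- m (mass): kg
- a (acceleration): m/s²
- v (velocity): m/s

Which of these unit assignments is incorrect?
F

The variable F (force) should have units N, not m.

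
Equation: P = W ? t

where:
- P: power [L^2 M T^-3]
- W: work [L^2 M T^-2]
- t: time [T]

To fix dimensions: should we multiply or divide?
division (÷): P = W ÷ t

P [L^2 M T^-3]; W [L^2 M T^-2]; t [T].
W × t → [L^2 M T^-1] ✗
W ÷ t → [L^2 M T^-3] ✓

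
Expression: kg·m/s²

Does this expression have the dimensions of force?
Yes

The expression kg·m/s² has dimensions [L M T^-2], which is exactly force [L M T^-2].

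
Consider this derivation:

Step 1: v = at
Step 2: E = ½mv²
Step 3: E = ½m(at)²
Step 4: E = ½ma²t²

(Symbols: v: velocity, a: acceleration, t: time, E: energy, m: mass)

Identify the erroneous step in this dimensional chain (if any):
No step introduces an error — all steps are dimensionally consistent.

Step 1: v = at → LHS [L T^-1], RHS [L T^-1] ✓
Step 2: E = ½mv² → LHS [L^2 M T^-2], RHS [L^2 M T^-2] ✓
Step 3: E = ½m(at)² → LHS [L^2 M T^-2], RHS [L^2 M T^-2] ✓
Step 4: E = ½ma²t² → LHS [L^2 M T^-2], RHS [L^2 M T^-2] ✓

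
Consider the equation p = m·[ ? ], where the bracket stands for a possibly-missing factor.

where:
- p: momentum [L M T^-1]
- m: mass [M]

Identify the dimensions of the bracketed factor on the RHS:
[L T^-1] — velocity (e.g. v)

p has dimensions [L M T^-1]; m has dimensions [M].
The bracketed factor must supply [L M T^-1] / [M] = [L T^-1].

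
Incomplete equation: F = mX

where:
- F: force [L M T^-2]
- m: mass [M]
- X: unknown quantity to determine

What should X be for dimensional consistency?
X = a (acceleration), dimensions [L T^-2]

F has dimensions [L M T^-2]; the rest of the RHS (m) has dimensions [M].
So X must have dimensions [L T^-2] — X = a (acceleration).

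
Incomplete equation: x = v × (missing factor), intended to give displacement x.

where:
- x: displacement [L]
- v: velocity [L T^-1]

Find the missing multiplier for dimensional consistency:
t (time), dimensions [T]

x has dimensions [L] and v has dimensions [L T^-1].
The missing factor must have dimensions [L] / [L T^-1] = [T], i.e. time (t).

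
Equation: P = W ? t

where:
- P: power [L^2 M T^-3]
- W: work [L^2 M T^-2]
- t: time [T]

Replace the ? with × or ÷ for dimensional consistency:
division (÷): P = W ÷ t

P [L^2 M T^-3]; W [L^2 M T^-2]; t [T].
W × t → [L^2 M T^-1] ✗
W ÷ t → [L^2 M T^-3] ✓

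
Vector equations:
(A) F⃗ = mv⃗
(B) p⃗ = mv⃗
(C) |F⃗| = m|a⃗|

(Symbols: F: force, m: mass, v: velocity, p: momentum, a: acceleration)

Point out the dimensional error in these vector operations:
(A) F⃗ = mv⃗

(A) F⃗ = mv⃗: LHS [L M T^-2], RHS [L M T^-1] ✗ — mass times velocity is momentum, not force; should be ma⃗
(B) p⃗ = mv⃗: LHS [L M T^-1], RHS [L M T^-1] ✓ — mass (scalar) times velocity (vector)
(C) |F⃗| = m|a⃗|: LHS [L M T^-2], RHS [L M T^-2] ✓ — magnitudes of vectors are scalars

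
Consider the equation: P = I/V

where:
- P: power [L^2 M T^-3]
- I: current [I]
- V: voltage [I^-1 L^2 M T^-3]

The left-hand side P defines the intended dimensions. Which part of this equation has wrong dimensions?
The right-hand side term I/V

P has dimensions [L^2 M T^-3], but I/V has dimensions [I^2 L^-2 M^-1 T^3], so the term I/V is dimensionally wrong for P.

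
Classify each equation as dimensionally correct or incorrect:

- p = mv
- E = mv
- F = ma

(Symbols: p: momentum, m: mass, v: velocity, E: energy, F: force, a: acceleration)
Dimensionally correct: p = mv, F = ma
Dimensionally incorrect: E = mv
Ordered (correct first, then incorrect): p = mv, F = ma, E = mv

- p = mv: LHS [L M T^-1], RHS [L M T^-1] → correct ✓
- E = mv: LHS [L^2 M T^-2], RHS [L M T^-1] → incorrect ✗
- F = ma: LHS [L M T^-2], RHS [L M T^-2] → correct ✓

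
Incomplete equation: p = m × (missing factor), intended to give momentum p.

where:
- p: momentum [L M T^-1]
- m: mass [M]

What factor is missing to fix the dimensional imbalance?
v (velocity), dimensions [L T^-1]

p has dimensions [L M T^-1] and m has dimensions [M].
The missing factor must have dimensions [L M T^-1] / [M] = [L T^-1], i.e. velocity (v).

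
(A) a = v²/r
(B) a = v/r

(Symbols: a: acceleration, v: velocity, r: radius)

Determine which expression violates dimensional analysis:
(B)

(A) a = v²/r: LHS [L T^-2], RHS [L T^-2] ✓
(B) a = v/r: LHS [L T^-2], RHS [T^-1] ✗

Expression (B) a = v/r is dimensionally incorrect.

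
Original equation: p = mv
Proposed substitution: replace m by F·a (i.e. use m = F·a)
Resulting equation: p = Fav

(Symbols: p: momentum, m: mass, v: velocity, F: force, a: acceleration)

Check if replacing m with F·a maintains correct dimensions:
No

[m] = [M] and [F·a] = [L^2 M T^-4]. These differ, so the substitution replaces a quantity by one of different dimensions and the result p = Fav has LHS [L M T^-1] vs RHS [L^3 M T^-5] — inconsistent.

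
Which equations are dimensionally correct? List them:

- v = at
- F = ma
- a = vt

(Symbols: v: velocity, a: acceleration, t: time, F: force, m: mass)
Dimensionally correct: v = at, F = ma
Dimensionally incorrect: a = vt
Ordered (correct first, then incorrect): v = at, F = ma, a = vt

- v = at: LHS [L T^-1], RHS [L T^-1] → correct ✓
- F = ma: LHS [L M T^-2], RHS [L M T^-2] → correct ✓
- a = vt: LHS [L T^-2], RHS [L] → incorrect ✗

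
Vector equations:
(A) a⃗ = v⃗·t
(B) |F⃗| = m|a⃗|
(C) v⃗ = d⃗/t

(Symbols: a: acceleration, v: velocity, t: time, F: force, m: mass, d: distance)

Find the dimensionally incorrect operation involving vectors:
(A) a⃗ = v⃗·t

(A) a⃗ = v⃗·t: LHS [L T^-2], RHS [L] ✗ — acceleration is velocity per time; should be v⃗/t
(B) |F⃗| = m|a⃗|: LHS [L M T^-2], RHS [L M T^-2] ✓ — magnitudes of vectors are scalars
(C) v⃗ = d⃗/t: LHS [L T^-1], RHS [L T^-1] ✓ — displacement (vector) divided by time (scalar)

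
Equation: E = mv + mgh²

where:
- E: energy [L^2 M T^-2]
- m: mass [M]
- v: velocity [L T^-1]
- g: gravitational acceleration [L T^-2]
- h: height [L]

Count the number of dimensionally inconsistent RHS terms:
2

LHS E: [L^2 M T^-2]
- mv: [L M T^-1] ✗
- mgh²: [L^3 M T^-2] ✗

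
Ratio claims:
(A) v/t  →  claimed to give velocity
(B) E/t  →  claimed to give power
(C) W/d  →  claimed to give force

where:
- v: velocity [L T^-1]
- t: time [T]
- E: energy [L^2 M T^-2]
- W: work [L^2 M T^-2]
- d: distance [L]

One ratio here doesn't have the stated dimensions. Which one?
(A) v/t does not give velocity

(A) v/t: [L T^-2] ≠ velocity [L T^-1] ✗
(B) E/t: [L^2 M T^-3] = power [L^2 M T^-3] ✓
(C) W/d: [L M T^-2] = force [L M T^-2] ✓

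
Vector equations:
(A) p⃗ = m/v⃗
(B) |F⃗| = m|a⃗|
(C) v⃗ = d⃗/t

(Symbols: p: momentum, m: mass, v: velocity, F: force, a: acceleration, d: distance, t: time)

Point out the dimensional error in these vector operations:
(A) p⃗ = m/v⃗

(A) p⃗ = m/v⃗: LHS [L M T^-1], RHS [L^-1 M T] ✗ — momentum is mass times velocity; should be mv⃗ (and division by a vector is undefined)
(B) |F⃗| = m|a⃗|: LHS [L M T^-2], RHS [L M T^-2] ✓ — magnitudes of vectors are scalars
(C) v⃗ = d⃗/t: LHS [L T^-1], RHS [L T^-1] ✓ — displacement (vector) divided by time (scalar)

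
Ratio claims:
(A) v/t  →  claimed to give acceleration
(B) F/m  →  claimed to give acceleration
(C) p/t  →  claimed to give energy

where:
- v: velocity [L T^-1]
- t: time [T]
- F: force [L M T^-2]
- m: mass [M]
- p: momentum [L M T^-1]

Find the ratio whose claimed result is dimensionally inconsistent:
(C) p/t does not give energy

(A) v/t: [L T^-2] = acceleration [L T^-2] ✓
(B) F/m: [L T^-2] = acceleration [L T^-2] ✓
(C) p/t: [L M T^-2] ≠ energy [L^2 M T^-2] ✗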